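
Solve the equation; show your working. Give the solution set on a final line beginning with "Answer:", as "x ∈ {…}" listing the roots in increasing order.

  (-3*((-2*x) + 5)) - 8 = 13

Step 1. [(-3*((-2*x) + 5)) - 8 = 13] 8 comes off first (add 8) ⇒ sub: -3*((-2*x) + 5) = 21.
Step 2. [-3*((-2*x) + 5) = 21] divide by the outer -3 ⇒ div: (-2*x) + 5 = -7.
Step 3. [(-2*x) + 5 = -7] +5 is outermost — subtract 5 both sides, so sub: -2*x = -12.
Step 4. [-2*x = -12] leading coefficient -2: divide by -2. So div: x = 6.

Answer: x ∈ {6}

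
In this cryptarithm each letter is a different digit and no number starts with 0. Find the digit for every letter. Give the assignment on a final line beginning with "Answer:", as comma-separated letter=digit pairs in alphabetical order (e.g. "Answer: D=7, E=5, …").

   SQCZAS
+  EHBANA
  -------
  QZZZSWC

Step 1. [col 1: S + A ≡ C (mod 10)] column 1 (S + A ≡ C (mod 10), carry-in 0) doesn't pin C yet; pick C=8 and continue, so C=8.
Step 2. [col 1: S + A ≡ C (mod 10)] no forcing yet in column 1 (carry-in 0); A=3 is free and consistent — try it ⇒ A=3.
Step 3. [Q] adding two 6-digit numbers gives at most 6+1 digits, and here it does — Q is that final carry and must be 1 ⇒ Q=1.
Step 4. [col 1: S + A ≡ C (mod 10)] column 1 reads S+A+carry(0)=C with A=3, C=8; with digits 1,3,8 already taken and all letters distinct, the only value for S is 5, so S=5.
Step 5. [col 2: A + N ≡ W (mod 10)] N=6 is one option consistent with column 2 (A + N ≡ W (mod 10), carry-in 0) — take it. So N=6.
Step 6. [col 2: A + N ≡ W (mod 10)] in column 2 we have A+N≡W with carry-in 0; given A=3, N=6 and digits 1,3,5,6,8 already taken and all letters distinct, that pins W to 9 ⇒ W=9.
Step 7. [col 3: Z + A ≡ S (mod 10)] column 3 reads Z+A+carry(0)=S with A=3, S=5; with digits 1,3,5,6,8,9 already taken and all letters distinct, the only value for Z is 2, so Z=2.
Step 8. [col 4: C + B ≡ Z (mod 10)] from column 4 (C=8, Z=2, carry-in 0, digits 1,2,3,5,6,8,9 already taken and all letters distinct): B must equal 4 ⇒ B=4.
Step 9. [col 5: Q + H ≡ Z (mod 10)] column 5 reads Q+H+carry(1)=Z with Q=1, Z=2; with digits 1,2,3,4,5,6,8,9 already taken and all letters distinct, the only value for H is 0 ⇒ H=0.
Step 10. [col 6: S + E ≡ Z (mod 10)] from column 6 (S=5, Z=2, carry-in 0, digits 0,1,2,3,4,5,6,8,9 already taken and all letters distinct): E must equal 7 ⇒ E=7.

Answer: A=3, B=4, C=8, E=7, H=0, N=6, Q=1, S=5, W=9, Z=2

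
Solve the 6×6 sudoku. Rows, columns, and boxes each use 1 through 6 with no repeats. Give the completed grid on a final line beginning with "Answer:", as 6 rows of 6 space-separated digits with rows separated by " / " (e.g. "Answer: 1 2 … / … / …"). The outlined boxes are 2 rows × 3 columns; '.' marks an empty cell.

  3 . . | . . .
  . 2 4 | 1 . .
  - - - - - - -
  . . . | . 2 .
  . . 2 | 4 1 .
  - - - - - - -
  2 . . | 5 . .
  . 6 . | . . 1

Step 1. [r3c1∈{1,4,5,6}] across col 1, 1 lands solely at r3c1. So r3c1=1.
Step 2. [r1c6∈{2,4,5,6}] r1c6 is the only open cell in col 6 admitting 2. So r1c6=2.
Step 3. [r1c4∈{6}] nothing but 6 survives at r1c4, so r1c4=6.
Step 4. [r3c4∈{3}] nothing but 3 survives at r3c4 ⇒ r3c4=3.
Step 5. [r5c6∈{3,4,6}] col 6 places 4 nowhere but r5c6, so r5c6=4.
Step 6. [r3c3∈{5,6}] col 3 places 6 nowhere but r3c3. So r3c3=6.
Step 7. [r4c1∈{5}] nothing but 5 survives at r4c1 ⇒ r4c1=5.
Step 8. [r1c2∈{1,5}] across col 2, 5 lands solely at r1c2. So r1c2=5.
Step 9. [r6c5∈{3}] r6c5 has the single candidate 3, so r6c5=3.
Step 10. [r5c3∈{1,3}] 3 has one home in col 3: r5c3, so r5c3=3.
Step 11. [r2c5∈{5}] r2c5 is down to just 5. So r2c5=5.
Step 12. [r2c1∈{6}] nothing but 6 survives at r2c1, so r2c1=6.
Step 13. [r3c6∈{5}] nothing but 5 survives at r3c6, so r3c6=5.
Step 14. [r1c3∈{1}] r1c3's peers cover all but 1 ⇒ r1c3=1.
Step 15. [r1c5∈{4}] r1c5 is down to just 4. So r1c5=4.
Step 16. [r3c2∈{4}] only 4 remains possible at r3c2 ⇒ r3c2=4.
Step 17. [r6c4∈{2}] only 2 remains possible at r6c4 ⇒ r6c4=2.
Step 18. [r5c5∈{6}] r5c5 is down to just 6, so r5c5=6.
Step 19. [r6c1∈{4}] only 4 remains possible at r6c1 ⇒ r6c1=4.
Step 20. [r6c3∈{5}] r6c3's peers cover all but 5, so r6c3=5.
Step 21. [r2c6∈{3}] nothing but 3 survives at r2c6 ⇒ r2c6=3.
Step 22. [r4c2∈{3}] only 3 remains possible at r4c2. So r4c2=3.
Step 23. [r5c2∈{1}] only 1 remains possible at r5c2, so r5c2=1.
Step 24. [r4c6∈{6}] r4c6's peers cover all but 6, so r4c6=6.

Answer: 3 5 1 6 4 2 / 6 2 4 1 5 3 / 1 4 6 3 2 5 / 5 3 2 4 1 6 / 2 1 3 5 6 4 / 4 6 5 2 3 1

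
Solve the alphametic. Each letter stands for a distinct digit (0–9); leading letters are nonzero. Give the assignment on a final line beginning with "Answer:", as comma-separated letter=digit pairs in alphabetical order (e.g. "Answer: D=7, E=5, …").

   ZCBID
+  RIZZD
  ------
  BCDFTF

Step 1. [B] adding two 5-digit numbers gives at most 5+1 digits, and here it does — B is that final carry and must be 1 ⇒ B=1.
Step 2. [col 1: D + D ≡ F (mod 10)] F=6 is one option consistent with column 1 (D + D ≡ F (mod 10), carry-in 0) — take it. So F=6.
Step 3. [col 1: D + D ≡ F (mod 10)] column 1 (D + D ≡ F (mod 10), carry-in 0) doesn't pin D yet; pick D=8 and continue ⇒ D=8.
Step 4. [col 2: I + Z ≡ T (mod 10)] several values work for I in column 2 (I + Z ≡ T (mod 10), carry-in 1); try I=5. So I=5.
Step 5. [col 2: I + Z ≡ T (mod 10)] Z=4 is one option consistent with column 2 (I + Z ≡ T (mod 10), carry-in 1) — take it ⇒ Z=4.
Step 6. [col 2: I + Z ≡ T (mod 10)] column 2 reads I+Z+carry(1)=T with I=5, Z=4; with digits 1,4,5,6,8 already taken and all letters distinct, the only value for T is 0. So T=0.
Step 7. [col 4: C + I ≡ D (mod 10)] column 4: given I=5, D=8, carry-in 0, and digits 0,1,4,5,6,8 already taken and all letters distinct, C+I≡D (mod 10) forces C=3, so C=3.
Step 8. [col 5: Z + R ≡ C (mod 10)] column 5 reads Z+R+carry(0)=C with Z=4, C=3; with digits 0,1,3,4,5,6,8 already taken and all letters distinct, the only value for R is 9 ⇒ R=9.

Answer: B=1, C=3, D=8, F=6, I=5, R=9, T=0, Z=4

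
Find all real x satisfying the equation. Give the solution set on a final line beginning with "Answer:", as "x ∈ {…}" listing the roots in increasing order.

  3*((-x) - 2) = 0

Step 1. [3*((-x) - 2) = 0] 3·(inner) — divide through by 3, so div: (-x) - 2 = 0.
Step 2. [(-x) - 2 = 0] -2 is outermost — add 2 both sides, so sub: -x = 2.
Step 3. [-x = 2] LHS negated; negate both sides. So neg: x = -2.

Answer: x ∈ {-2}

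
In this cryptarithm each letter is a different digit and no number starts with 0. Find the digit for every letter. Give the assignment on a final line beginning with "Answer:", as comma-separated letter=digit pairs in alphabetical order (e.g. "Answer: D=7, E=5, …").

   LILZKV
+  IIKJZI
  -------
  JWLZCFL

Step 1. [col 1: V + I ≡ L (mod 10)] no forcing yet in column 1 (carry-in 0); V=4 is free and consistent — try it. So V=4.
Step 2. [J] adding two 6-digit numbers gives at most 6+1 digits, and here it does — J is that final carry and must be 1 ⇒ J=1.
Step 3. [col 1: V + I ≡ L (mod 10)] L=7 is one option consistent with column 1 (V + I ≡ L (mod 10), carry-in 0) — take it, so L=7.
Step 4. [col 1: V + I ≡ L (mod 10)] column 1 reads V+I+carry(0)=L with V=4, L=7; with digits 1,4,7 already taken and all letters distinct, the only value for I is 3. So I=3.
Step 5. [col 2: K + Z ≡ F (mod 10)] F=5 is one option consistent with column 2 (K + Z ≡ F (mod 10), carry-in 0) — take it, so F=5.
Step 6. [col 2: K + Z ≡ F (mod 10)] several values work for K in column 2 (K + Z ≡ F (mod 10), carry-in 0); try K=9, so K=9.
Step 7. [col 2: K + Z ≡ F (mod 10)] from column 2 (K=9, F=5, carry-in 0, digits 1,3,4,5,7,9 already taken and all letters distinct): Z must equal 6. So Z=6.
Step 8. [col 3: Z + J ≡ C (mod 10)] column 3: given Z=6, J=1, carry-in 1, and digits 1,3,4,5,6,7,9 already taken and all letters distinct, Z+J≡C (mod 10) forces C=8, so C=8.
Step 9. [col 6: L + I ≡ W (mod 10)] column 6: given L=7, I=3, carry-in 0, and digits 1,3,4,5,6,7,8,9 already taken and all letters distinct, L+I≡W (mod 10) forces W=0 ⇒ W=0.

Answer: C=8, F=5, I=3, J=1, K=9, L=7, V=4, W=0, Z=6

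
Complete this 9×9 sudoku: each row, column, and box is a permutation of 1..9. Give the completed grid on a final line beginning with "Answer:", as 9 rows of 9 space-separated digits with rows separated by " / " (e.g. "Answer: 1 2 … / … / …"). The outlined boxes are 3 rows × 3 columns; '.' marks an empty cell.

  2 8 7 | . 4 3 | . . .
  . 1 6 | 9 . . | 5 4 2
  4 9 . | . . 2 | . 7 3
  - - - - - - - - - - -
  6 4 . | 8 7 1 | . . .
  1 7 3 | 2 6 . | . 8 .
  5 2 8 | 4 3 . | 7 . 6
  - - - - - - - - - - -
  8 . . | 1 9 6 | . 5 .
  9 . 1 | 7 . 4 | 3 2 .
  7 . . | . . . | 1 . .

Step 1. [r2c5∈{8}] r2c5's peers cover all but 8. So r2c5=8.
Step 2. [r8c5∈{5}] nothing but 5 survives at r8c5, so r8c5=5.
Step 3. [r7c7∈{4}] only 4 remains possible at r7c7 ⇒ r7c7=4.
Step 4. [r5c7∈{9}] r5c7 is down to just 9, so r5c7=9.
Step 5. [r9c8∈{6,9}] 6 has one home in box 9: r9c8. So r9c8=6.
Step 6. [r1c7∈{6}] only 6 remains possible at r1c7, so r1c7=6.
Step 7. [r1c8∈{1,9}] 9 has one home in col 8: r1c8, so r1c8=9.
Step 8. [r3c3∈{5}] only 5 remains possible at r3c3, so r3c3=5.
Step 9. [r9c5∈{2}] nothing but 2 survives at r9c5 ⇒ r9c5=2.
Step 10. [r5c9∈{4,5}] in row 5, 4 fits only at r5c9, so r5c9=4.
Step 11. [r8c9∈{8}] only 8 remains possible at r8c9 ⇒ r8c9=8.
Step 12. [r9c4∈{3}] r9c4 has the single candidate 3. So r9c4=3.
Step 13. [r7c9∈{7}] r7c9 is down to just 7. So r7c9=7.
Step 14. [r6c8∈{1}] nothing but 1 survives at r6c8. So r6c8=1.
Step 15. [r1c9∈{1}] only 1 remains possible at r1c9 ⇒ r1c9=1.
Step 16. [r7c2∈{3}] only 3 remains possible at r7c2, so r7c2=3.
Step 17. [r5c6∈{5}] r5c6 is down to just 5, so r5c6=5.
Step 18. [r1c4∈{5}] r1c4 has the single candidate 5, so r1c4=5.
Step 19. [r4c7∈{2}] r4c7's peers cover all but 2 ⇒ r4c7=2.
Step 20. [r9c9∈{9}] only 9 remains possible at r9c9, so r9c9=9.
Step 21. [r7c3∈{2}] nothing but 2 survives at r7c3, so r7c3=2.
Step 22. [r2c1∈{3}] r2c1 has the single candidate 3. So r2c1=3.
Step 23. [r4c8∈{3}] only 3 remains possible at r4c8. So r4c8=3.
Step 24. [r9c2∈{5}] r9c2's peers cover all but 5. So r9c2=5.
Step 25. [r3c7∈{8}] r3c7's peers cover all but 8 ⇒ r3c7=8.
Step 26. [r3c5∈{1}] nothing but 1 survives at r3c5 ⇒ r3c5=1.
Step 27. [r9c6∈{8}] r9c6's peers cover all but 8 ⇒ r9c6=8.
Step 28. [r2c6∈{7}] only 7 remains possible at r2c6. So r2c6=7.
Step 29. [r4c3∈{9}] only 9 remains possible at r4c3 ⇒ r4c3=9.
Step 30. [r8c2∈{6}] nothing but 6 survives at r8c2, so r8c2=6.
Step 31. [r6c6∈{9}] r6c6's peers cover all but 9, so r6c6=9.
Step 32. [r9c3∈{4}] nothing but 4 survives at r9c3. So r9c3=4.
Step 33. [r3c4∈{6}] only 6 remains possible at r3c4 ⇒ r3c4=6.
Step 34. [r4c9∈{5}] only 5 remains possible at r4c9. So r4c9=5.

Answer: 2 8 7 5 4 3 6 9 1 / 3 1 6 9 8 7 5 4 2 / 4 9 5 6 1 2 8 7 3 / 6 4 9 8 7 1 2 3 5 / 1 7 3 2 6 5 9 8 4 / 5 2 8 4 3 9 7 1 6 / 8 3 2 1 9 6 4 5 7 / 9 6 1 7 5 4 3 2 8 / 7 5 4 3 2 8 1 6 9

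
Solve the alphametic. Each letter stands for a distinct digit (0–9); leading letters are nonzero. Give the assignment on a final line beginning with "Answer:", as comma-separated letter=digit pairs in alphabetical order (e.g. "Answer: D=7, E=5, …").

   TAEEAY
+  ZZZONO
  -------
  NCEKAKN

Step 1. [col 1: Y + O ≡ N (mod 10)] no forcing yet in column 1 (carry-in 0); Y=7 is free and consistent — try it. So Y=7.
Step 2. [col 1: Y + O ≡ N (mod 10)] no forcing yet in column 1 (carry-in 0); N=1 is free and consistent — try it, so N=1.
Step 3. [col 1: Y + O ≡ N (mod 10)] column 1: given Y=7, N=1, carry-in 0, and digits 1,7 already taken and all letters distinct, Y+O≡N (mod 10) forces O=4. So O=4.
Step 4. [col 2: A + N ≡ K (mod 10)] A=0 is one option consistent with column 2 (A + N ≡ K (mod 10), carry-in 1) — take it ⇒ A=0.
Step 5. [col 2: A + N ≡ K (mod 10)] column 2 reads A+N+carry(1)=K with A=0, N=1; with digits 0,1,4,7 already taken and all letters distinct, the only value for K is 2, so K=2.
Step 6. [col 3: E + O ≡ A (mod 10)] from column 3 (O=4, A=0, carry-in 0, digits 0,1,2,4,7 already taken and all letters distinct): E must equal 6 ⇒ E=6.
Step 7. [col 4: E + Z ≡ K (mod 10)] in column 4 we have E+Z≡K with carry-in 1; given E=6, K=2 and digits 0,1,2,4,6,7 already taken and all letters distinct, that pins Z to 5 ⇒ Z=5.
Step 8. [col 6: T + Z ≡ C (mod 10)] no forcing yet in column 6 (carry-in 0); T=8 is free and consistent — try it ⇒ T=8.
Step 9. [col 6: T + Z ≡ C (mod 10)] column 6: given T=8, Z=5, carry-in 0, and digits 0,1,2,4,5,6,7,8 already taken and all letters distinct, T+Z≡C (mod 10) forces C=3 ⇒ C=3.

Answer: A=0, C=3, E=6, K=2, N=1, O=4, T=8, Y=7, Z=5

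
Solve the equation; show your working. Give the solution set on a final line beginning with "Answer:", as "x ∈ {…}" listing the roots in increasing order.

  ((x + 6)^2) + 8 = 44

Step 1. [((x + 6)^2) + 8 = 44] peel the +8: subtract 8 from each side, so sub: (x + 6)^2 = 36.
Step 2. [(x + 6)^2 = 36] 36 ≥ 0, LHS is (·)² — take ±√, so sqrt: x + 6 = 6 or -6.
Step 3. [x + 6 = 6 or -6] the outer +6 inverts by subtracting 6 ⇒ sub: x = 0 or -12.

Answer: x ∈ {-12, 0}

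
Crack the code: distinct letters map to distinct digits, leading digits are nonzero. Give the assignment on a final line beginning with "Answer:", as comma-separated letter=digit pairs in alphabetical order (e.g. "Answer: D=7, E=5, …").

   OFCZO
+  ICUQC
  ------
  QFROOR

Step 1. [col 1: O + C ≡ R (mod 10)] no forcing yet in column 1 (carry-in 0); C=7 is free and consistent — try it. So C=7.
Step 2. [col 1: O + C ≡ R (mod 10)] several values work for O in column 1 (O + C ≡ R (mod 10), carry-in 0); try O=6 ⇒ O=6.
Step 3. [col 1: O + C ≡ R (mod 10)] from column 1 (O=6, C=7, carry-in 0, digits 6,7 already taken and all letters distinct): R must equal 3 ⇒ R=3.
Step 4. [col 2: Z + Q ≡ O (mod 10)] several values work for Z in column 2 (Z + Q ≡ O (mod 10), carry-in 1); try Z=4 ⇒ Z=4.
Step 5. [col 2: Z + Q ≡ O (mod 10)] column 2 reads Z+Q+carry(1)=O with Z=4, O=6; with digits 3,4,6,7 already taken and all letters distinct, the only value for Q is 1 ⇒ Q=1.
Step 6. [col 3: C + U ≡ O (mod 10)] column 3 reads C+U+carry(0)=O with C=7, O=6; with digits 1,3,4,6,7 already taken and all letters distinct, the only value for U is 9, so U=9.
Step 7. [col 4: F + C ≡ R (mod 10)] from column 4 (C=7, R=3, carry-in 1, digits 1,3,4,6,7,9 already taken and all letters distinct): F must equal 5 ⇒ F=5.
Step 8. [col 5: O + I ≡ F (mod 10)] column 5: given O=6, F=5, carry-in 1, and digits 1,3,4,5,6,7,9 already taken and all letters distinct, O+I≡F (mod 10) forces I=8 ⇒ I=8.

Answer: C=7, F=5, I=8, O=6, Q=1, R=3, U=9, Z=4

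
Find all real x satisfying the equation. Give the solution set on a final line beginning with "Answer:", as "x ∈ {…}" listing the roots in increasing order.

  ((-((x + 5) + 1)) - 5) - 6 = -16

Step 1. [((-((x + 5) + 1)) - 5) - 6 = -16] -6 is outermost — add 6 both sides ⇒ sub: (-((x + 5) + 1)) - 5 = -10.
Step 2. [(-((x + 5) + 1)) - 5 = -10] add 5: x sits inside (… - 5). So sub: -((x + 5) + 1) = -5.
Step 3. [-((x + 5) + 1) = -5] flip signs both sides. So neg: (x + 5) + 1 = 5.
Step 4. [(x + 5) + 1 = 5] 1 comes off first (subtract 1), so sub: x + 5 = 4.
Step 5. [x + 5 = 4] the outer +5 inverts by subtracting 5, so sub: x = -1.

Answer: x ∈ {-1}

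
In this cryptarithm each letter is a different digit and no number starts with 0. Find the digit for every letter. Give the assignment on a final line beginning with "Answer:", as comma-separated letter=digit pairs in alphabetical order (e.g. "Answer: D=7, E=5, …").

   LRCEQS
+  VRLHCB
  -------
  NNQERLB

Step 1. [N] N is the leading digit of a 7-digit sum of two 6-digit numbers; the final carry is exactly 1. So N=1.
Step 2. [col 1: S + B ≡ B (mod 10)] in column 1 we have S+B≡B with carry-in 0; given nothing yet and digits 1 already taken and all letters distinct, that pins S to 0 ⇒ S=0.
Step 3. [col 1: S + B ≡ B (mod 10)] several values work for B in column 1 (S + B ≡ B (mod 10), carry-in 0); try B=3 ⇒ B=3.
Step 4. [col 2: Q + C ≡ L (mod 10)] several values work for L in column 2 (Q + C ≡ L (mod 10), carry-in 0); try L=6. So L=6.
Step 5. [col 2: Q + C ≡ L (mod 10)] several values work for Q in column 2 (Q + C ≡ L (mod 10), carry-in 0); try Q=7 ⇒ Q=7.
Step 6. [col 2: Q + C ≡ L (mod 10)] column 2: given Q=7, L=6, carry-in 0, and digits 0,1,3,6,7 already taken and all letters distinct, Q+C≡L (mod 10) forces C=9. So C=9.
Step 7. [col 3: E + H ≡ R (mod 10)] no forcing yet in column 3 (carry-in 1); H=2 is free and consistent — try it. So H=2.
Step 8. [col 3: E + H ≡ R (mod 10)] in column 3 we have E+H≡R with carry-in 1; given H=2 and digits 0,1,2,3,6,7,9 already taken and all letters distinct, that pins E to 5, so E=5.
Step 9. [col 3: E + H ≡ R (mod 10)] column 3: given E=5, H=2, carry-in 1, and digits 0,1,2,3,5,6,7,9 already taken and all letters distinct, E+H≡R (mod 10) forces R=8, so R=8.
Step 10. [col 6: L + V ≡ N (mod 10)] in column 6 we have L+V≡N with carry-in 1; given L=6, N=1 and digits 0,1,2,3,5,6,7,8,9 already taken and all letters distinct, that pins V to 4, so V=4.

Answer: B=3, C=9, E=5, H=2, L=6, N=1, Q=7, R=8, S=0, V=4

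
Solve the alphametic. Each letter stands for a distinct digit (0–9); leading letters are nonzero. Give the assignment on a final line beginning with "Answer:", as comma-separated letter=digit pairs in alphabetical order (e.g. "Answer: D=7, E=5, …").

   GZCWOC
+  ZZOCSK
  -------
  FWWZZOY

Step 1. [col 1: C + K ≡ Y (mod 10)] several values work for C in column 1 (C + K ≡ Y (mod 10), carry-in 0); try C=2. So C=2.
Step 2. [col 1: C + K ≡ Y (mod 10)] column 1 (C + K ≡ Y (mod 10), carry-in 0) doesn't pin K yet; pick K=8 and continue ⇒ K=8.
Step 3. [F] the sum has 7 digits but both addends have 6; that extra leading digit F is the final carry, namely 1, so F=1.
Step 4. [col 1: C + K ≡ Y (mod 10)] in column 1 we have C+K≡Y with carry-in 0; given C=2, K=8 and digits 1,2,8 already taken and all letters distinct, that pins Y to 0 ⇒ Y=0.
Step 5. [col 2: O + S ≡ O (mod 10)] from column 2 (nothing yet, carry-in 1, digits 0,1,2,8 already taken and all letters distinct): S must equal 9, so S=9.
Step 6. [col 2: O + S ≡ O (mod 10)] O=5 is one option consistent with column 2 (O + S ≡ O (mod 10), carry-in 1) — take it, so O=5.
Step 7. [col 3: W + C ≡ Z (mod 10)] no forcing yet in column 3 (carry-in 1); W=4 is free and consistent — try it ⇒ W=4.
Step 8. [col 3: W + C ≡ Z (mod 10)] column 3: given W=4, C=2, carry-in 1, and digits 0,1,2,4,5,8,9 already taken and all letters distinct, W+C≡Z (mod 10) forces Z=7. So Z=7.
Step 9. [col 6: G + Z ≡ W (mod 10)] column 6 reads G+Z+carry(1)=W with Z=7, W=4; with digits 0,1,2,4,5,7,8,9 already taken and all letters distinct, the only value for G is 6, so G=6.

Answer: C=2, F=1, G=6, K=8, O=5, S=9, W=4, Y=0, Z=7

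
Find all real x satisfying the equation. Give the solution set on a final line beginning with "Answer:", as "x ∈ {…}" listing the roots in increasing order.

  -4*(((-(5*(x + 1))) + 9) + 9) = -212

Step 1. [-4*(((-(5*(x + 1))) + 9) + 9) = -212] LHS = -4·(…); ÷-4 both sides. So div: ((-(5*(x + 1))) + 9) + 9 = 53.
Step 2. [((-(5*(x + 1))) + 9) + 9 = 53] the outer +9 inverts by subtracting 9. So sub: (-(5*(x + 1))) + 9 = 44.
Step 3. [(-(5*(x + 1))) + 9 = 44] peel the +9: subtract 9 from each side. So sub: -(5*(x + 1)) = 35.
Step 4. [-(5*(x + 1)) = 35] flip signs both sides, so neg: 5*(x + 1) = -35.
Step 5. [5*(x + 1) = -35] divide by the outer 5 ⇒ div: x + 1 = -7.
Step 6. [x + 1 = -7] +1 is outermost — subtract 1 both sides, so sub: x = -8.

Answer: x ∈ {-8}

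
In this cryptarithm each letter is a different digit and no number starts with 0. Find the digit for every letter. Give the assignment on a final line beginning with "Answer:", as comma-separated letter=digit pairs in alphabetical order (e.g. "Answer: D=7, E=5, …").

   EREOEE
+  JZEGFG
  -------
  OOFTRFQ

Step 1. [col 1: E + G ≡ Q (mod 10)] no forcing yet in column 1 (carry-in 0); E=9 is free and consistent — try it. So E=9.
Step 2. [col 1: E + G ≡ Q (mod 10)] no forcing yet in column 1 (carry-in 0); G=4 is free and consistent — try it ⇒ G=4.
Step 3. [col 1: E + G ≡ Q (mod 10)] from column 1 (E=9, G=4, carry-in 0, digits 4,9 already taken and all letters distinct): Q must equal 3, so Q=3.
Step 4. [O] O is the leading digit of a 7-digit sum of two 6-digit numbers; the final carry is exactly 1. So O=1.
Step 5. [col 2: E + F ≡ F (mod 10)] F=7 is one option consistent with column 2 (E + F ≡ F (mod 10), carry-in 1) — take it ⇒ F=7.
Step 6. [col 3: O + G ≡ R (mod 10)] column 3: given O=1, G=4, carry-in 1, and digits 1,3,4,7,9 already taken and all letters distinct, O+G≡R (mod 10) forces R=6 ⇒ R=6.
Step 7. [col 4: E + E ≡ T (mod 10)] column 4 reads E+E+carry(0)=T with E=9; with digits 1,3,4,6,7,9 already taken and all letters distinct, the only value for T is 8 ⇒ T=8.
Step 8. [col 5: R + Z ≡ F (mod 10)] from column 5 (R=6, F=7, carry-in 1, digits 1,3,4,6,7,8,9 already taken and all letters distinct): Z must equal 0 ⇒ Z=0.
Step 9. [col 6: E + J ≡ O (mod 10)] in column 6 we have E+J≡O with carry-in 0; given E=9, O=1 and digits 0,1,3,4,6,7,8,9 already taken and all letters distinct, that pins J to 2 ⇒ J=2.

Answer: E=9, F=7, G=4, J=2, O=1, Q=3, R=6, T=8, Z=0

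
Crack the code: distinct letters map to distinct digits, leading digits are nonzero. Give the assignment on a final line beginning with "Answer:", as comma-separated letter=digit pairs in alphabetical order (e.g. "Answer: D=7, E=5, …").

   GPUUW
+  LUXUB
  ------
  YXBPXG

Step 1. [col 1: W + B ≡ G (mod 10)] several values work for W in column 1 (W + B ≡ G (mod 10), carry-in 0); try W=5, so W=5.
Step 2. [col 1: W + B ≡ G (mod 10)] B=2 is one option consistent with column 1 (W + B ≡ G (mod 10), carry-in 0) — take it ⇒ B=2.
Step 3. [Y] Y is the leading digit of a 6-digit sum of two 5-digit numbers; the final carry is exactly 1 ⇒ Y=1.
Step 4. [col 1: W + B ≡ G (mod 10)] column 1 reads W+B+carry(0)=G with W=5, B=2; with digits 1,2,5 already taken and all letters distinct, the only value for G is 7. So G=7.
Step 5. [col 2: U + U ≡ X (mod 10)] U=3 is one option consistent with column 2 (U + U ≡ X (mod 10), carry-in 0) — take it ⇒ U=3.
Step 6. [col 2: U + U ≡ X (mod 10)] column 2: given U=3, carry-in 0, and digits 1,2,3,5,7 already taken and all letters distinct, U+U≡X (mod 10) forces X=6. So X=6.
Step 7. [col 3: U + X ≡ P (mod 10)] column 3 reads U+X+carry(0)=P with U=3, X=6; with digits 1,2,3,5,6,7 already taken and all letters distinct, the only value for P is 9 ⇒ P=9.
Step 8. [col 5: G + L ≡ X (mod 10)] in column 5 we have G+L≡X with carry-in 1; given G=7, X=6 and digits 1,2,3,5,6,7,9 already taken and all letters distinct, that pins L to 8, so L=8.

Answer: B=2, G=7, L=8, P=9, U=3, W=5, X=6, Y=1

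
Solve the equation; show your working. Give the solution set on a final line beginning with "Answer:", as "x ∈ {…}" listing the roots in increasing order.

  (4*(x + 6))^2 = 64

Step 1. [(4*(x + 6))^2 = 64] 64 ≥ 0, LHS is (·)² — take ±√, so sqrt: 4*(x + 6) = 8 or -8.
Step 2. [4*(x + 6) = 8 or -8] leading coefficient 4: divide by 4, so div: x + 6 = 2 or -2.
Step 3. [x + 6 = 2 or -2] the outer +6 inverts by subtracting 6. So sub: x = -4 or -8.

Answer: x ∈ {-8, -4}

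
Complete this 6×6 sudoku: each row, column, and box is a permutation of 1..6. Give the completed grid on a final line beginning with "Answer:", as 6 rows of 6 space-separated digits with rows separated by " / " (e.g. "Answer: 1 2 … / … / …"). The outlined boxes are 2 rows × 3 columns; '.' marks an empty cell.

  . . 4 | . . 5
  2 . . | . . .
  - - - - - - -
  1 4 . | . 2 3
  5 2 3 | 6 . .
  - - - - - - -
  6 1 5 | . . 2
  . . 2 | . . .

Step 1. [r1c1∈{3}] nothing but 3 survives at r1c1, so r1c1=3.
Step 2. [r6c5∈{1,3,4,5,6}] col 5 places 5 nowhere but r6c5, so r6c5=5.
Step 3. [r2c3∈{1,6}] in col 3, 1 fits only at r2c3 ⇒ r2c3=1.
Step 4. [r6c6∈{1,4,6}] in row 6, 6 fits only at r6c6 ⇒ r6c6=6.
Step 5. [r2c6∈{4}] nothing but 4 survives at r2c6, so r2c6=4.
Step 6. [r2c4∈{3}] nothing but 3 survives at r2c4. So r2c4=3.
Step 7. [r1c2∈{6}] nothing but 6 survives at r1c2. So r1c2=6.
Step 8. [r1c5∈{1}] r1c5 has the single candidate 1, so r1c5=1.
Step 9. [r5c4∈{4}] only 4 remains possible at r5c4. So r5c4=4.
Step 10. [r6c1∈{4}] only 4 remains possible at r6c1 ⇒ r6c1=4.
Step 11. [r3c3∈{6}] r3c3 has the single candidate 6, so r3c3=6.
Step 12. [r4c6∈{1}] only 1 remains possible at r4c6 ⇒ r4c6=1.
Step 13. [r2c2∈{5}] r2c2 has the single candidate 5. So r2c2=5.
Step 14. [r6c4∈{1}] only 1 remains possible at r6c4. So r6c4=1.
Step 15. [r2c5∈{6}] only 6 remains possible at r2c5 ⇒ r2c5=6.
Step 16. [r1c4∈{2}] r1c4's peers cover all but 2 ⇒ r1c4=2.
Step 17. [r5c5∈{3}] nothing but 3 survives at r5c5. So r5c5=3.
Step 18. [r3c4∈{5}] r3c4 is down to just 5 ⇒ r3c4=5.
Step 19. [r6c2∈{3}] only 3 remains possible at r6c2. So r6c2=3.
Step 20. [r4c5∈{4}] r4c5 has the single candidate 4 ⇒ r4c5=4.

Answer: 3 6 4 2 1 5 / 2 5 1 3 6 4 / 1 4 6 5 2 3 / 5 2 3 6 4 1 / 6 1 5 4 3 2 / 4 3 2 1 5 6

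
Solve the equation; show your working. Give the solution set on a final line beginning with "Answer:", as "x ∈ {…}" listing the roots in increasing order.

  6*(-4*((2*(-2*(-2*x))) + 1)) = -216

Step 1. [6*(-4*((2*(-2*(-2*x))) + 1)) = -216] LHS = 6·(…); ÷6 both sides ⇒ div: -4*((2*(-2*(-2*x))) + 1) = -36.
Step 2. [-4*((2*(-2*(-2*x))) + 1) = -36] -4 out front; divide by -4 ⇒ div: (2*(-2*(-2*x))) + 1 = 9.
Step 3. [(2*(-2*(-2*x))) + 1 = 9] +1 is outermost — subtract 1 both sides ⇒ sub: 2*(-2*(-2*x)) = 8.
Step 4. [2*(-2*(-2*x)) = 8] 2·(inner) — divide through by 2. So div: -2*(-2*x) = 4.
Step 5. [-2*(-2*x) = 4] LHS = -2·(…); ÷-2 both sides. So div: -2*x = -2.
Step 6. [-2*x = -2] divide by the outer -2, so div: x = 1.

Answer: x ∈ {1}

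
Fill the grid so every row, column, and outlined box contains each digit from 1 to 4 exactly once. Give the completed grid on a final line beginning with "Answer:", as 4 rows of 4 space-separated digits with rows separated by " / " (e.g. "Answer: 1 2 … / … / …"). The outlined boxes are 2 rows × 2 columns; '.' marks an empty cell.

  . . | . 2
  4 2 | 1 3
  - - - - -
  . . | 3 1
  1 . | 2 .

Step 1. [r4c2∈{3,4}] row 4 places 3 nowhere but r4c2. So r4c2=3.
Step 2. [r4c4∈{4}] r4c4 is down to just 4. So r4c4=4.
Step 3. [r1c2∈{1}] only 1 remains possible at r1c2. So r1c2=1.
Step 4. [r1c1∈{3}] only 3 remains possible at r1c1. So r1c1=3.
Step 5. [r3c2∈{4}] r3c2's peers cover all but 4, so r3c2=4.
Step 6. [r3c1∈{2}] r3c1's peers cover all but 2. So r3c1=2.
Step 7. [r1c3∈{4}] only 4 remains possible at r1c3. So r1c3=4.

Answer: 3 1 4 2 / 4 2 1 3 / 2 4 3 1 / 1 3 2 4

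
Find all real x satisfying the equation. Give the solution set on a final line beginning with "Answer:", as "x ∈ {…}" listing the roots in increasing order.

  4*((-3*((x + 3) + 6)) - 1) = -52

Step 1. [4*((-3*((x + 3) + 6)) - 1) = -52] leading coefficient 4: divide by 4, so div: (-3*((x + 3) + 6)) - 1 = -13.
Step 2. [(-3*((x + 3) + 6)) - 1 = -13] the outer -1 inverts by adding 1, so sub: -3*((x + 3) + 6) = -12.
Step 3. [-3*((x + 3) + 6) = -12] -3·(inner) — divide through by -3 ⇒ div: (x + 3) + 6 = 4.
Step 4. [(x + 3) + 6 = 4] peel the +6: subtract 6 from each side ⇒ sub: x + 3 = -2.
Step 5. [x + 3 = -2] peel the +3: subtract 3 from each side, so sub: x = -5.

Answer: x ∈ {-5}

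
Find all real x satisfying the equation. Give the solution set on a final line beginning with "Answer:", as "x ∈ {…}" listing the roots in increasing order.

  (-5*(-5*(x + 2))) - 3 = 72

Step 1. [(-5*(-5*(x + 2))) - 3 = 72] peel the -3: add 3 from each side, so sub: -5*(-5*(x + 2)) = 75.
Step 2. [-5*(-5*(x + 2)) = 75] -5·(inner) — divide through by -5. So div: -5*(x + 2) = -15.
Step 3. [-5*(x + 2) = -15] -5·(inner) — divide through by -5, so div: x + 2 = 3.
Step 4. [x + 2 = 3] the outer +2 inverts by subtracting 2, so sub: x = 1.

Answer: x ∈ {1}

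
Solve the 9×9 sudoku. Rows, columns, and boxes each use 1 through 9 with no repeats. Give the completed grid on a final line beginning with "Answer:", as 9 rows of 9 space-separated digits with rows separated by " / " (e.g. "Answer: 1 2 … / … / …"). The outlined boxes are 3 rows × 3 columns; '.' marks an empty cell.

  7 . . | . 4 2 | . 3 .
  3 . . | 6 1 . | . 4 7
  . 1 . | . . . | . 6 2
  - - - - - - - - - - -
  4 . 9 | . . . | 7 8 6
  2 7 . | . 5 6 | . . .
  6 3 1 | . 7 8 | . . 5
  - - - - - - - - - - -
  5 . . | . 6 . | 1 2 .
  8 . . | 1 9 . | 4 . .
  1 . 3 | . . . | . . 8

Step 1. [r6c8∈{9}] nothing but 9 survives at r6c8, so r6c8=9.
Step 2. [r3c1∈{9}] only 9 remains possible at r3c1 ⇒ r3c1=9.
Step 3. [r7c4∈{3,4,7,8}] in row 7, 8 fits only at r7c4. So r7c4=8.
Step 4. [r9c7∈{5,6,9}] across col 7, 6 lands solely at r9c7 ⇒ r9c7=6.
Step 5. [r5c3∈{8}] nothing but 8 survives at r5c3, so r5c3=8.
Step 6. [r9c5∈{2}] nothing but 2 survives at r9c5 ⇒ r9c5=2.
Step 7. [r4c5∈{3}] r4c5 is down to just 3, so r4c5=3.
Step 8. [r8c9∈{3}] only 3 remains possible at r8c9. So r8c9=3.
Step 9. [r6c4∈{2,4}] 4 has one home in row 6: r6c4 ⇒ r6c4=4.
Step 10. [r3c4∈{3,5,7}] in col 4, 3 fits only at r3c4, so r3c4=3.
Step 11. [r9c4∈{5,7}] col 4 places 7 nowhere but r9c4, so r9c4=7.
Step 12. [r1c4∈{5,9}] 5 has one home in col 4: r1c4. So r1c4=5.
Step 13. [r9c2∈{4,9}] across row 9, 9 lands solely at r9c2. So r9c2=9.
Step 14. [r1c3∈{6}] r1c3 is down to just 6, so r1c3=6.
Step 15. [r7c3∈{4,7}] in row 7, 7 fits only at r7c3. So r7c3=7.
Step 16. [r9c8∈{5}] r9c8's peers cover all but 5, so r9c8=5.
Step 17. [r1c9∈{1,9}] row 1 places 1 nowhere but r1c9. So r1c9=1.
Step 18. [r1c7∈{8,9}] in row 1, 9 fits only at r1c7 ⇒ r1c7=9.
Step 19. [r8c3∈{2}] r8c3 is down to just 2 ⇒ r8c3=2.
Step 20. [r2c3∈{5}] only 5 remains possible at r2c3 ⇒ r2c3=5.
Step 21. [r2c7∈{8}] r2c7 has the single candidate 8, so r2c7=8.
Step 22. [r7c6∈{3,4}] 3 has one home in row 7: r7c6. So r7c6=3.
Step 23. [r7c9∈{9}] only 9 remains possible at r7c9. So r7c9=9.
Step 24. [r4c2∈{5}] r4c2 is down to just 5. So r4c2=5.
Step 25. [r1c2∈{8}] r1c2's peers cover all but 8, so r1c2=8.
Step 26. [r2c2∈{2}] r2c2 is down to just 2, so r2c2=2.
Step 27. [r8c6∈{5}] r8c6 has the single candidate 5, so r8c6=5.
Step 28. [r3c7∈{5}] r3c7 is down to just 5. So r3c7=5.
Step 29. [r3c3∈{4}] only 4 remains possible at r3c3 ⇒ r3c3=4.
Step 30. [r8c8∈{7}] only 7 remains possible at r8c8, so r8c8=7.
Step 31. [r3c6∈{7}] nothing but 7 survives at r3c6 ⇒ r3c6=7.
Step 32. [r4c4∈{2}] only 2 remains possible at r4c4 ⇒ r4c4=2.
Step 33. [r7c2∈{4}] r7c2 is down to just 4. So r7c2=4.
Step 34. [r9c6∈{4}] r9c6's peers cover all but 4, so r9c6=4.
Step 35. [r5c7∈{3}] r5c7 is down to just 3. So r5c7=3.
Step 36. [r8c2∈{6}] only 6 remains possible at r8c2 ⇒ r8c2=6.
Step 37. [r2c6∈{9}] r2c6 has the single candidate 9, so r2c6=9.
Step 38. [r6c7∈{2}] only 2 remains possible at r6c7. So r6c7=2.
Step 39. [r5c8∈{1}] only 1 remains possible at r5c8. So r5c8=1.
Step 40. [r4c6∈{1}] r4c6's peers cover all but 1, so r4c6=1.
Step 41. [r5c9∈{4}] nothing but 4 survives at r5c9 ⇒ r5c9=4.
Step 42. [r3c5∈{8}] r3c5 is down to just 8. So r3c5=8.
Step 43. [r5c4∈{9}] only 9 remains possible at r5c4 ⇒ r5c4=9.

Answer: 7 8 6 5 4 2 9 3 1 / 3 2 5 6 1 9 8 4 7 / 9 1 4 3 8 7 5 6 2 / 4 5 9 2 3 1 7 8 6 / 2 7 8 9 5 6 3 1 4 / 6 3 1 4 7 8 2 9 5 / 5 4 7 8 6 3 1 2 9 / 8 6 2 1 9 5 4 7 3 / 1 9 3 7 2 4 6 5 8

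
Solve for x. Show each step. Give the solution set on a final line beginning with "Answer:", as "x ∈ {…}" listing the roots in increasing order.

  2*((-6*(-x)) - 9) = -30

Step 1. [2*((-6*(-x)) - 9) = -30] 2·(inner) — divide through by 2. So div: (-6*(-x)) - 9 = -15.
Step 2. [(-6*(-x)) - 9 = -15] -9 is outermost — add 9 both sides, so sub: -6*(-x) = -6.
Step 3. [-6*(-x) = -6] LHS = -6·(…); ÷-6 both sides. So div: -x = 1.
Step 4. [-x = 1] flip signs both sides. So neg: x = -1.

Answer: x ∈ {-1}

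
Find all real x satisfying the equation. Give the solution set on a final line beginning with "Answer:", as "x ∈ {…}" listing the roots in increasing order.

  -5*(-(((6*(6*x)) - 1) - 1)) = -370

Step 1. [-5*(-(((6*(6*x)) - 1) - 1)) = -370] LHS = -5·(…); ÷-5 both sides ⇒ div: -(((6*(6*x)) - 1) - 1) = 74.
Step 2. [-(((6*(6*x)) - 1) - 1) = 74] flip signs both sides. So neg: ((6*(6*x)) - 1) - 1 = -74.
Step 3. [((6*(6*x)) - 1) - 1 = -74] 1 comes off first (add 1). So sub: (6*(6*x)) - 1 = -73.
Step 4. [(6*(6*x)) - 1 = -73] 1 comes off first (add 1) ⇒ sub: 6*(6*x) = -72.
Step 5. [6*(6*x) = -72] leading coefficient 6: divide by 6. So div: 6*x = -12.
Step 6. [6*x = -12] 6·(inner) — divide through by 6 ⇒ div: x = -2.

Answer: x ∈ {-2}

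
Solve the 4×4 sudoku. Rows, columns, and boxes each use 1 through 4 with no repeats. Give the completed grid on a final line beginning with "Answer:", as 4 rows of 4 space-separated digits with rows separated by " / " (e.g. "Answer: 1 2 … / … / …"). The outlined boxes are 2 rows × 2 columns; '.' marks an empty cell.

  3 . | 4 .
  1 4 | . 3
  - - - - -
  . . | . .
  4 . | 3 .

Step 1. [r3c3∈{1,2}] r3c3 is the only open cell in col 3 admitting 1, so r3c3=1.
Step 2. [r4c4∈{2}] only 2 remains possible at r4c4. So r4c4=2.
Step 3. [r3c2∈{2,3}] r3c2 is the only open cell in row 3 admitting 3. So r3c2=3.
Step 4. [r1c2∈{2}] r1c2's peers cover all but 2 ⇒ r1c2=2.
Step 5. [r2c3∈{2}] only 2 remains possible at r2c3, so r2c3=2.
Step 6. [r4c2∈{1}] r4c2 is down to just 1. So r4c2=1.
Step 7. [r3c4∈{4}] r3c4 has the single candidate 4. So r3c4=4.
Step 8. [r1c4∈{1}] r1c4's peers cover all but 1 ⇒ r1c4=1.
Step 9. [r3c1∈{2}] only 2 remains possible at r3c1 ⇒ r3c1=2.

Answer: 3 2 4 1 / 1 4 2 3 / 2 3 1 4 / 4 1 3 2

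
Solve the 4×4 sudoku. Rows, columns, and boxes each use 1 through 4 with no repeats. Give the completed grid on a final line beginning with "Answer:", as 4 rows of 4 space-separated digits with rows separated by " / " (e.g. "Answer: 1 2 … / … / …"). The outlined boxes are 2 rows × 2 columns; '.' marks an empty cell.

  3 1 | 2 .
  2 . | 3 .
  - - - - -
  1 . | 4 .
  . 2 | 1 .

Step 1. [r3c4∈{2,3}] 2 has one home in row 3: r3c4. So r3c4=2.
Step 2. [r1c4∈{4}] r1c4 is down to just 4, so r1c4=4.
Step 3. [r2c4∈{1}] r2c4 is down to just 1 ⇒ r2c4=1.
Step 4. [r3c2∈{3}] r3c2 has the single candidate 3, so r3c2=3.
Step 5. [r2c2∈{4}] r2c2 is down to just 4 ⇒ r2c2=4.
Step 6. [r4c1∈{4}] r4c1 is down to just 4, so r4c1=4.
Step 7. [r4c4∈{3}] nothing but 3 survives at r4c4. So r4c4=3.

Answer: 3 1 2 4 / 2 4 3 1 / 1 3 4 2 / 4 2 1 3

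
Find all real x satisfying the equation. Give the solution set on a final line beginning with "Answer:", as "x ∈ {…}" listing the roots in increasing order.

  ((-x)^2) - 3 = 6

Step 1. [((-x)^2) - 3 = 6] 3 comes off first (add 3), so sub: (-x)^2 = 9.
Step 2. [(-x)^2 = 9] LHS squared, RHS 9 ≥ 0: apply √ (±). So sqrt: -x = 3 or -3.
Step 3. [-x = 3 or -3] flip signs both sides. So neg: x = -3 or 3.

Answer: x ∈ {-3, 3}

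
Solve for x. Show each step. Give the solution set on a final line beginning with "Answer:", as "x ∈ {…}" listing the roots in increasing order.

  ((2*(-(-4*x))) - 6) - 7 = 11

Step 1. [((2*(-(-4*x))) - 6) - 7 = 11] 7 comes off first (add 7) ⇒ sub: (2*(-(-4*x))) - 6 = 18.
Step 2. [(2*(-(-4*x))) - 6 = 18] peel the -6: add 6 from each side. So sub: 2*(-(-4*x)) = 24.
Step 3. [2*(-(-4*x)) = 24] leading coefficient 2: divide by 2. So div: -(-4*x) = 12.
Step 4. [-(-4*x) = 12] leading − — multiply by −1. So neg: -4*x = -12.
Step 5. [-4*x = -12] leading coefficient -4: divide by -4, so div: x = 3.

Answer: x ∈ {3}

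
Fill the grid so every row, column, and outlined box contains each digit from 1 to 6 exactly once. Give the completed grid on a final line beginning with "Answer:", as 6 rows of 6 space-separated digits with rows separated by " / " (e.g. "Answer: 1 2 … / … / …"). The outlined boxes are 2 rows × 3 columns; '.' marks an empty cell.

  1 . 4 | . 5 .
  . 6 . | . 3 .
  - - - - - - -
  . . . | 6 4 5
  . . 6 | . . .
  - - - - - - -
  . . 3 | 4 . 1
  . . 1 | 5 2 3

Step 1. [r4c6∈{2}] only 2 remains possible at r4c6. So r4c6=2.
Step 2. [r4c4∈{1,3}] 3 has one home in col 4: r4c4, so r4c4=3.
Step 3. [r3c3∈{2}] r3c3 is down to just 2. So r3c3=2.
Step 4. [r6c2∈{4}] only 4 remains possible at r6c2. So r6c2=4.
Step 5. [r1c2∈{2,3}] across row 1, 3 lands solely at r1c2, so r1c2=3.
Step 6. [r2c1∈{2,5}] in box 1, 2 fits only at r2c1 ⇒ r2c1=2.
Step 7. [r3c2∈{1}] r3c2 has the single candidate 1, so r3c2=1.
Step 8. [r4c2∈{5}] r4c2 is down to just 5. So r4c2=5.
Step 9. [r5c1∈{5,6}] across row 5, 5 lands solely at r5c1. So r5c1=5.
Step 10. [r1c4∈{2}] only 2 remains possible at r1c4, so r1c4=2.
Step 11. [r4c1∈{4}] r4c1 has the single candidate 4, so r4c1=4.
Step 12. [r2c6∈{4}] nothing but 4 survives at r2c6, so r2c6=4.
Step 13. [r6c1∈{6}] r6c1 is down to just 6, so r6c1=6.
Step 14. [r2c3∈{5}] nothing but 5 survives at r2c3. So r2c3=5.
Step 15. [r2c4∈{1}] r2c4 is down to just 1 ⇒ r2c4=1.
Step 16. [r4c5∈{1}] r4c5's peers cover all but 1, so r4c5=1.
Step 17. [r5c5∈{6}] r5c5 has the single candidate 6, so r5c5=6.
Step 18. [r1c6∈{6}] r1c6's peers cover all but 6 ⇒ r1c6=6.
Step 19. [r5c2∈{2}] r5c2 is down to just 2. So r5c2=2.
Step 20. [r3c1∈{3}] r3c1's peers cover all but 3 ⇒ r3c1=3.

Answer: 1 3 4 2 5 6 / 2 6 5 1 3 4 / 3 1 2 6 4 5 / 4 5 6 3 1 2 / 5 2 3 4 6 1 / 6 4 1 5 2 3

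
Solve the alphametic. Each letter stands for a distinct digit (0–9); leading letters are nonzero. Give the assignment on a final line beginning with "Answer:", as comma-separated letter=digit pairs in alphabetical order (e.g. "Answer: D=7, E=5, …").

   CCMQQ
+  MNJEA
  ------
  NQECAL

Step 1. [N] N is the leading digit of a 6-digit sum of two 5-digit numbers; the final carry is exactly 1, so N=1.
Step 2. [col 1: Q + A ≡ L (mod 10)] column 1 (Q + A ≡ L (mod 10), carry-in 0) doesn't pin Q yet; pick Q=2 and continue. So Q=2.
Step 3. [col 1: Q + A ≡ L (mod 10)] column 1 (Q + A ≡ L (mod 10), carry-in 0) doesn't pin A yet; pick A=8 and continue, so A=8.
Step 4. [col 1: Q + A ≡ L (mod 10)] column 1 reads Q+A+carry(0)=L with Q=2, A=8; with digits 1,2,8 already taken and all letters distinct, the only value for L is 0, so L=0.
Step 5. [col 2: Q + E ≡ A (mod 10)] column 2: given Q=2, A=8, carry-in 1, and digits 0,1,2,8 already taken and all letters distinct, Q+E≡A (mod 10) forces E=5, so E=5.
Step 6. [col 3: M + J ≡ C (mod 10)] M=9 is one option consistent with column 3 (M + J ≡ C (mod 10), carry-in 0) — take it. So M=9.
Step 7. [col 3: M + J ≡ C (mod 10)] column 3 (M + J ≡ C (mod 10), carry-in 0) doesn't pin J yet; pick J=4 and continue, so J=4.
Step 8. [col 3: M + J ≡ C (mod 10)] column 3: given M=9, J=4, carry-in 0, and digits 0,1,2,4,5,8,9 already taken and all letters distinct, M+J≡C (mod 10) forces C=3, so C=3.

Answer: A=8, C=3, E=5, J=4, L=0, M=9, N=1, Q=2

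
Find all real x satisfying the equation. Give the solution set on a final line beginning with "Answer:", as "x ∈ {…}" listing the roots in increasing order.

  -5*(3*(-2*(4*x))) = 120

Step 1. [-5*(3*(-2*(4*x))) = 120] -5·(inner) — divide through by -5. So div: 3*(-2*(4*x)) = -24.
Step 2. [3*(-2*(4*x)) = -24] LHS = 3·(…); ÷3 both sides, so div: -2*(4*x) = -8.
Step 3. [-2*(4*x) = -8] divide by the outer -2. So div: 4*x = 4.
Step 4. [4*x = 4] divide by the outer 4. So div: x = 1.

Answer: x ∈ {1}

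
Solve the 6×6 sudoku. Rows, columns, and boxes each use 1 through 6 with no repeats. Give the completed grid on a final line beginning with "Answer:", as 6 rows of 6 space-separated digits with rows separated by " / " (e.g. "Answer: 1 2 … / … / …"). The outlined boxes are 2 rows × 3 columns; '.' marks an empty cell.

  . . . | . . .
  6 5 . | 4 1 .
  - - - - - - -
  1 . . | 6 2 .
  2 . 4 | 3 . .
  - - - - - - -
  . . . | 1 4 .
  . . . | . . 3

Step 1. [r2c3∈{2,3}] row 2 places 3 nowhere but r2c3. So r2c3=3.
Step 2. [r4c5∈{5}] r4c5 is down to just 5. So r4c5=5.
Step 3. [r6c5∈{6}] nothing but 6 survives at r6c5 ⇒ r6c5=6.
Step 4. [r5c3∈{2,5,6}] col 3 places 6 nowhere but r5c3. So r5c3=6.
Step 5. [r2c6∈{2}] r2c6 has the single candidate 2, so r2c6=2.
Step 6. [r5c2∈{2,3}] r5c2 is the only open cell in row 5 admitting 2, so r5c2=2.
Step 7. [r5c6∈{5}] r5c6 has the single candidate 5 ⇒ r5c6=5.
Step 8. [r1c1∈{4}] r1c1 has the single candidate 4 ⇒ r1c1=4.
Step 9. [r1c2∈{1}] nothing but 1 survives at r1c2. So r1c2=1.
Step 10. [r6c3∈{1,5}] r6c3 is the only open cell in row 6 admitting 1, so r6c3=1.
Step 11. [r3c2∈{3}] nothing but 3 survives at r3c2 ⇒ r3c2=3.
Step 12. [r3c3∈{5}] r3c3 is down to just 5. So r3c3=5.
Step 13. [r1c6∈{6}] nothing but 6 survives at r1c6 ⇒ r1c6=6.
Step 14. [r4c6∈{1}] nothing but 1 survives at r4c6, so r4c6=1.
Step 15. [r6c1∈{5}] r6c1 has the single candidate 5, so r6c1=5.
Step 16. [r1c5∈{3}] nothing but 3 survives at r1c5 ⇒ r1c5=3.
Step 17. [r1c4∈{5}] r1c4 has the single candidate 5, so r1c4=5.
Step 18. [r5c1∈{3}] r5c1's peers cover all but 3 ⇒ r5c1=3.
Step 19. [r6c4∈{2}] r6c4 is down to just 2 ⇒ r6c4=2.
Step 20. [r1c3∈{2}] r1c3 has the single candidate 2. So r1c3=2.
Step 21. [r4c2∈{6}] r4c2 is down to just 6 ⇒ r4c2=6.
Step 22. [r3c6∈{4}] r3c6 has the single candidate 4 ⇒ r3c6=4.
Step 23. [r6c2∈{4}] nothing but 4 survives at r6c2, so r6c2=4.

Answer: 4 1 2 5 3 6 / 6 5 3 4 1 2 / 1 3 5 6 2 4 / 2 6 4 3 5 1 / 3 2 6 1 4 5 / 5 4 1 2 6 3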